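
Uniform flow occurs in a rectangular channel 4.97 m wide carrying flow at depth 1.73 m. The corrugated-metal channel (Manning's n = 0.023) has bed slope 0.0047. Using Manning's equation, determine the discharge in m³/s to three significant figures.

A = b·y = 4.97 × 1.73 = 8.598 m²
P = b + 2y = 4.97 + 2×1.73 = 8.430 m
R = A/P = 8.598/8.430 = 1.020 m
Q = (1/n)·A·R^(2/3)·S^(1/2) = (1/0.023) × 8.598 × 1.020^(2/3) × 0.0047^(1/2) = 25.97 m³/s

26.0 m³/s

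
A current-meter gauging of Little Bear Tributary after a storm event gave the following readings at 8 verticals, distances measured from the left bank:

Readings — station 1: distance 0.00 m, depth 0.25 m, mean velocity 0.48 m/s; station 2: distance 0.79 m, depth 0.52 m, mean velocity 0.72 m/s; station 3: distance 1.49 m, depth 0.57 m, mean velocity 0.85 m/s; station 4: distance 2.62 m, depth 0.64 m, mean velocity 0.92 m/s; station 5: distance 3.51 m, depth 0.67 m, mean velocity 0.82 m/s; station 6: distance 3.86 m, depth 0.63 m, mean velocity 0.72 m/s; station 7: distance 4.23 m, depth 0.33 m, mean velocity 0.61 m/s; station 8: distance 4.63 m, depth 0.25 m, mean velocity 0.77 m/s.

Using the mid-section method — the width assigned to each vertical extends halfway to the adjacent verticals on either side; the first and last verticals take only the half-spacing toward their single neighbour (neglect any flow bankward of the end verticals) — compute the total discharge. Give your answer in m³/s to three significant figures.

1.98 m³/s

w_1 = (0.79 − 0.00)/2 = 0.395 m; q_1 = 0.48 × 0.25 × 0.395 = 0.04740 m³/s
w_2 = (1.49 − 0.00)/2 = 0.745 m; q_2 = 0.72 × 0.52 × 0.745 = 0.2789 m³/s
w_3 = (2.62 − 0.79)/2 = 0.915 m; q_3 = 0.85 × 0.57 × 0.915 = 0.4433 m³/s
w_4 = (3.51 − 1.49)/2 = 1.01 m; q_4 = 0.92 × 0.64 × 1.01 = 0.5947 m³/s
w_5 = (3.86 − 2.62)/2 = 0.62 m; q_5 = 0.82 × 0.67 × 0.62 = 0.3406 m³/s
w_6 = (4.23 − 3.51)/2 = 0.36 m; q_6 = 0.72 × 0.63 × 0.36 = 0.1633 m³/s
w_7 = (4.63 − 3.86)/2 = 0.385 m; q_7 = 0.61 × 0.33 × 0.385 = 0.07750 m³/s
w_8 = (4.63 − 4.23)/2 = 0.2 m; q_8 = 0.77 × 0.25 × 0.2 = 0.03850 m³/s
Q = Σ qᵢ = 1.984 m³/s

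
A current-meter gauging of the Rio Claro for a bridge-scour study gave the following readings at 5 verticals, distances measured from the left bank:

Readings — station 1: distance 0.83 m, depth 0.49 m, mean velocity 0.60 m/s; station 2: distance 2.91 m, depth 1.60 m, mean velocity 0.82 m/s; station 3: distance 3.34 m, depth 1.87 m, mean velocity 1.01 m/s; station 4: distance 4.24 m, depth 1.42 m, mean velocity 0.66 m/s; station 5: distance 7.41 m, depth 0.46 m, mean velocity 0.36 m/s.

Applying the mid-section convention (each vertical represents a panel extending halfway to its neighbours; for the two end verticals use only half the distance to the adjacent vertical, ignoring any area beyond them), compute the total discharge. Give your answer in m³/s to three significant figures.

w_1 = (2.91 − 0.83)/2 = 1.04 m; q_1 = 0.60 × 0.49 × 1.04 = 0.3058 m³/s
w_2 = (3.34 − 0.83)/2 = 1.255 m; q_2 = 0.82 × 1.60 × 1.255 = 1.647 m³/s
w_3 = (4.24 − 2.91)/2 = 0.665 m; q_3 = 1.01 × 1.87 × 0.665 = 1.256 m³/s
w_4 = (7.41 − 3.34)/2 = 2.035 m; q_4 = 0.66 × 1.42 × 2.035 = 1.907 m³/s
w_5 = (7.41 − 4.24)/2 = 1.585 m; q_5 = 0.36 × 0.46 × 1.585 = 0.2625 m³/s
Q = Σ qᵢ = 5.378 m³/s

5.38 m³/s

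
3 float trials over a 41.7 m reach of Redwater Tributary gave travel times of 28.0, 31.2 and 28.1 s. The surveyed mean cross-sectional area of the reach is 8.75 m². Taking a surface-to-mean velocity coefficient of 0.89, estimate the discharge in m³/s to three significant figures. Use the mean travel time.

11.2 m³/s

t̄ = (28.0 + 31.2 + 28.1) / 3 = 29.1 s
v_surface = L / t̄ = 41.7 / 29.1 = 1.433 m/s
v_mean = 0.89 × 1.433 = 1.275 m/s
Q = A × v_mean = 8.75 × 1.275 = 11.16 m³/s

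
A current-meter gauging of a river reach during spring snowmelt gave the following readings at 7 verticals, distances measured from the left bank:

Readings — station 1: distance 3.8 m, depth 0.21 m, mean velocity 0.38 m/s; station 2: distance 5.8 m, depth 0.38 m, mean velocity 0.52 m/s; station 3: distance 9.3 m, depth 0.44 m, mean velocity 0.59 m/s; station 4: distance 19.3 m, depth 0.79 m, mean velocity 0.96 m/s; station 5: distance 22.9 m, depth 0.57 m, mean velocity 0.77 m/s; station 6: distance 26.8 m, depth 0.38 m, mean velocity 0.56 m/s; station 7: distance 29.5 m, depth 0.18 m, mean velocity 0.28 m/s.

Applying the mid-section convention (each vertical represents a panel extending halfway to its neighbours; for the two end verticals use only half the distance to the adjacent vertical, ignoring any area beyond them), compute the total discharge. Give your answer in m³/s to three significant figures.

9.95 m³/s

w_1 = (5.8 − 3.8)/2 = 1 m; q_1 = 0.38 × 0.21 × 1 = 0.07980 m³/s
w_2 = (9.3 − 3.8)/2 = 2.75 m; q_2 = 0.52 × 0.38 × 2.75 = 0.5434 m³/s
w_3 = (19.3 − 5.8)/2 = 6.75 m; q_3 = 0.59 × 0.44 × 6.75 = 1.752 m³/s
w_4 = (22.9 − 9.3)/2 = 6.8 m; q_4 = 0.96 × 0.79 × 6.8 = 5.157 m³/s
w_5 = (26.8 − 19.3)/2 = 3.75 m; q_5 = 0.77 × 0.57 × 3.75 = 1.646 m³/s
w_6 = (29.5 − 22.9)/2 = 3.3 m; q_6 = 0.56 × 0.38 × 3.3 = 0.7022 m³/s
w_7 = (29.5 − 26.8)/2 = 1.35 m; q_7 = 0.28 × 0.18 × 1.35 = 0.06804 m³/s
Q = Σ qᵢ = 9.949 m³/s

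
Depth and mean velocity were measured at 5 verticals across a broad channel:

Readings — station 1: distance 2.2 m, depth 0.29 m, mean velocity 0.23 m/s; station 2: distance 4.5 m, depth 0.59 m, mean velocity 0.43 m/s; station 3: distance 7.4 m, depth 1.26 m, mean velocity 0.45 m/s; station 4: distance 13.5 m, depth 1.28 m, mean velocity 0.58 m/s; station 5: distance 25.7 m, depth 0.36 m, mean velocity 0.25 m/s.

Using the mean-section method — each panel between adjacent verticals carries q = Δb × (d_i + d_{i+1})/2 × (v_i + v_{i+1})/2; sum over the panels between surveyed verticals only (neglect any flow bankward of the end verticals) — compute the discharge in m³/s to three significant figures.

Panel 1-2: Δb = 2.3 m, d̄ = (0.29+0.59)/2 = 0.44, v̄ = (0.23+0.43)/2 = 0.33 → q = 2.3×0.44×0.33 = 0.3340 m³/s
Panel 2-3: Δb = 2.9 m, d̄ = (0.59+1.26)/2 = 0.925, v̄ = (0.43+0.45)/2 = 0.44 → q = 2.9×0.925×0.44 = 1.180 m³/s
Panel 3-4: Δb = 6.1 m, d̄ = (1.26+1.28)/2 = 1.27, v̄ = (0.45+0.58)/2 = 0.515 → q = 6.1×1.27×0.515 = 3.990 m³/s
Panel 4-5: Δb = 12.2 m, d̄ = (1.28+0.36)/2 = 0.82, v̄ = (0.58+0.25)/2 = 0.415 → q = 12.2×0.82×0.415 = 4.152 m³/s
Q = Σ q = 9.656 m³/s

9.66 m³/s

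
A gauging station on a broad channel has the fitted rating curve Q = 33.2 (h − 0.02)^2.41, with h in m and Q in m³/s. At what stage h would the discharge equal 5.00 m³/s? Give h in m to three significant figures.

0.476 m

h − h₀ = (Q/C)^(1/b) = (5.00/33.2)^(1/2.41) = 0.4559 m
h = 0.02 + 0.4559 = 0.4759 m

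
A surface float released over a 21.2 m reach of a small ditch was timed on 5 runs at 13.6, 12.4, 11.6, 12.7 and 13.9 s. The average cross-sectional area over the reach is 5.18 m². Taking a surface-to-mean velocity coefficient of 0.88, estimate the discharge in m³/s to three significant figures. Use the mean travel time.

7.53 m³/s

t̄ = (13.6 + 12.4 + 11.6 + 12.7 + 13.9) / 5 = 12.84 s
v_surface = L / t̄ = 21.2 / 12.84 = 1.651 m/s
v_mean = 0.88 × 1.651 = 1.453 m/s
Q = A × v_mean = 5.18 × 1.453 = 7.526 m³/s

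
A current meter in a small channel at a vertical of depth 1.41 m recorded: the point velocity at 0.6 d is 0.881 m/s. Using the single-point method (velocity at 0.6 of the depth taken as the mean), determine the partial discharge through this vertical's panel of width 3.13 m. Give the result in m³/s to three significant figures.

v̄ = v₀.₆ = 0.881 m/s
q = v̄ × d × w = 0.8810 × 1.41 × 3.13 = 3.888 m³/s

3.89 m³/s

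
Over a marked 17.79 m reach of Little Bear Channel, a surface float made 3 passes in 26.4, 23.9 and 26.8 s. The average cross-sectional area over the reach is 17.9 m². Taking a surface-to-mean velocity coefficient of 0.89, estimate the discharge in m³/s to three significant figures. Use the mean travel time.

11.0 m³/s

t̄ = (26.4 + 23.9 + 26.8) / 3 = 25.7 s
v_surface = L / t̄ = 17.79 / 25.7 = 0.6922 m/s
v_mean = 0.89 × 0.6922 = 0.6161 m/s
Q = A × v_mean = 17.9 × 0.6161 = 11.03 m³/s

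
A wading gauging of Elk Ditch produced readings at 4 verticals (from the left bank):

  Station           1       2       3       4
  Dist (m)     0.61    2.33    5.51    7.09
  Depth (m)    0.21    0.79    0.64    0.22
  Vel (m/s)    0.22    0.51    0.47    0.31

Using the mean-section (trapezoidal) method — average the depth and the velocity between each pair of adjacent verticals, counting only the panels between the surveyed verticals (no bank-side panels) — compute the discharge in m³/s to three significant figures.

1.69 m³/s

Panel 1-2: Δb = 1.72 m, d̄ = (0.21+0.79)/2 = 0.5, v̄ = (0.22+0.51)/2 = 0.365 → q = 1.72×0.5×0.365 = 0.3139 m³/s
Panel 2-3: Δb = 3.18 m, d̄ = (0.79+0.64)/2 = 0.715, v̄ = (0.51+0.47)/2 = 0.49 → q = 3.18×0.715×0.49 = 1.114 m³/s
Panel 3-4: Δb = 1.58 m, d̄ = (0.64+0.22)/2 = 0.43, v̄ = (0.47+0.31)/2 = 0.39 → q = 1.58×0.43×0.39 = 0.2650 m³/s
Q = Σ q = 1.693 m³/s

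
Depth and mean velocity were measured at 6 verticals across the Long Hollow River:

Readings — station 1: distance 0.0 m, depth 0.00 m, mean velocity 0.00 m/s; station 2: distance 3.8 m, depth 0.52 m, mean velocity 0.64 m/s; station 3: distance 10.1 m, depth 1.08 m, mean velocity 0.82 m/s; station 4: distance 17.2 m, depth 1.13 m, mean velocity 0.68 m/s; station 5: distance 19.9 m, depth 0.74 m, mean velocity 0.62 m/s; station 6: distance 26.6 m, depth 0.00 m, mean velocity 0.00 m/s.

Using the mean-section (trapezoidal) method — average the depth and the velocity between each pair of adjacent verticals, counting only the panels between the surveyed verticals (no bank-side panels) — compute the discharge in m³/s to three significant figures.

12.3 m³/s

Panel 1-2: Δb = 3.8 m, d̄ = (0.00+0.52)/2 = 0.26, v̄ = (0.00+0.64)/2 = 0.32 → q = 3.8×0.26×0.32 = 0.3162 m³/s
Panel 2-3: Δb = 6.3 m, d̄ = (0.52+1.08)/2 = 0.8, v̄ = (0.64+0.82)/2 = 0.73 → q = 6.3×0.8×0.73 = 3.679 m³/s
Panel 3-4: Δb = 7.1 m, d̄ = (1.08+1.13)/2 = 1.105, v̄ = (0.82+0.68)/2 = 0.75 → q = 7.1×1.105×0.75 = 5.884 m³/s
Panel 4-5: Δb = 2.7 m, d̄ = (1.13+0.74)/2 = 0.935, v̄ = (0.68+0.62)/2 = 0.65 → q = 2.7×0.935×0.65 = 1.641 m³/s
Panel 5-6: Δb = 6.7 m, d̄ = (0.74+0.00)/2 = 0.37, v̄ = (0.62+0.00)/2 = 0.31 → q = 6.7×0.37×0.31 = 0.7685 m³/s
Q = Σ q = 12.29 m³/s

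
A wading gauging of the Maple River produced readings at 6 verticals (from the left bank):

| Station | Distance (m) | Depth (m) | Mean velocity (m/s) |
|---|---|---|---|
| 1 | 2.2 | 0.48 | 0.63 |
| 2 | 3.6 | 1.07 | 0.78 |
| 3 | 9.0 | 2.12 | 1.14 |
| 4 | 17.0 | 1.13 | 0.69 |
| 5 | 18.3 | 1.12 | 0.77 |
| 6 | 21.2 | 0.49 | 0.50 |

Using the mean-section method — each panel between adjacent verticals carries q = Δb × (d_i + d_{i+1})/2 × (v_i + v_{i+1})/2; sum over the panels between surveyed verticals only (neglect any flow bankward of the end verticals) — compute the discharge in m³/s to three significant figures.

23.5 m³/s

Panel 1-2: Δb = 1.4 m, d̄ = (0.48+1.07)/2 = 0.775, v̄ = (0.63+0.78)/2 = 0.705 → q = 1.4×0.775×0.705 = 0.7649 m³/s
Panel 2-3: Δb = 5.4 m, d̄ = (1.07+2.12)/2 = 1.595, v̄ = (0.78+1.14)/2 = 0.96 → q = 5.4×1.595×0.96 = 8.268 m³/s
Panel 3-4: Δb = 8 m, d̄ = (2.12+1.13)/2 = 1.625, v̄ = (1.14+0.69)/2 = 0.915 → q = 8×1.625×0.915 = 11.90 m³/s
Panel 4-5: Δb = 1.3 m, d̄ = (1.13+1.12)/2 = 1.125, v̄ = (0.69+0.77)/2 = 0.73 → q = 1.3×1.125×0.73 = 1.068 m³/s
Panel 5-6: Δb = 2.9 m, d̄ = (1.12+0.49)/2 = 0.805, v̄ = (0.77+0.50)/2 = 0.635 → q = 2.9×0.805×0.635 = 1.482 m³/s
Q = Σ q = 23.48 m³/s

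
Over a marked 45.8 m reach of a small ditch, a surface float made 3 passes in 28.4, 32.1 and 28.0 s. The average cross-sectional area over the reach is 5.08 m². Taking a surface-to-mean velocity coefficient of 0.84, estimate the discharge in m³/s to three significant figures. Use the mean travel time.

t̄ = (28.4 + 32.1 + 28.0) / 3 = 29.5 s
v_surface = L / t̄ = 45.8 / 29.5 = 1.553 m/s
v_mean = 0.84 × 1.553 = 1.304 m/s
Q = A × v_mean = 5.08 × 1.304 = 6.625 m³/s

6.63 m³/s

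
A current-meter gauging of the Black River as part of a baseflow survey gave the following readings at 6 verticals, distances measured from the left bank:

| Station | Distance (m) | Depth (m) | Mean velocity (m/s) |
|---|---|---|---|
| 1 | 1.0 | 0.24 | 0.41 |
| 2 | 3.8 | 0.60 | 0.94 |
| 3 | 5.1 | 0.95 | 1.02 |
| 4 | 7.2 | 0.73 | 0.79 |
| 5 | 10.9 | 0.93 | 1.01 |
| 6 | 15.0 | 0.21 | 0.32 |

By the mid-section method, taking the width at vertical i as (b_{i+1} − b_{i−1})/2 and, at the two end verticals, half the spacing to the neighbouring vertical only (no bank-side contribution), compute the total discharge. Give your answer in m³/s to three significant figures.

w_1 = (3.8 − 1.0)/2 = 1.4 m; q_1 = 0.41 × 0.24 × 1.4 = 0.1378 m³/s
w_2 = (5.1 − 1.0)/2 = 2.05 m; q_2 = 0.94 × 0.60 × 2.05 = 1.156 m³/s
w_3 = (7.2 − 3.8)/2 = 1.7 m; q_3 = 1.02 × 0.95 × 1.7 = 1.647 m³/s
w_4 = (10.9 − 5.1)/2 = 2.9 m; q_4 = 0.79 × 0.73 × 2.9 = 1.672 m³/s
w_5 = (15.0 − 7.2)/2 = 3.9 m; q_5 = 1.01 × 0.93 × 3.9 = 3.663 m³/s
w_6 = (15.0 − 10.9)/2 = 2.05 m; q_6 = 0.32 × 0.21 × 2.05 = 0.1378 m³/s
Q = Σ qᵢ = 8.415 m³/s

8.41 m³/s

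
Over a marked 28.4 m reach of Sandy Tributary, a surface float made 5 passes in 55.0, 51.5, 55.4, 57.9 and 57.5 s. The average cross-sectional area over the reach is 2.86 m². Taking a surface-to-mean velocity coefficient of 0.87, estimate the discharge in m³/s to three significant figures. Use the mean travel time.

t̄ = (55.0 + 51.5 + 55.4 + 57.9 + 57.5) / 5 = 55.46 s
v_surface = L / t̄ = 28.4 / 55.46 = 0.5121 m/s
v_mean = 0.87 × 0.5121 = 0.4455 m/s
Q = A × v_mean = 2.86 × 0.4455 = 1.274 m³/s

1.27 m³/s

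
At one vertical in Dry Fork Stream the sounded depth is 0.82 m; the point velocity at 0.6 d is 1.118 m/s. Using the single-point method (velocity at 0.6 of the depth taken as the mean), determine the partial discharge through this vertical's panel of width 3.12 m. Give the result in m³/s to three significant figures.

2.86 m³/s

v̄ = v₀.₆ = 1.118 m/s
q = v̄ × d × w = 1.118 × 0.82 × 3.12 = 2.860 m³/s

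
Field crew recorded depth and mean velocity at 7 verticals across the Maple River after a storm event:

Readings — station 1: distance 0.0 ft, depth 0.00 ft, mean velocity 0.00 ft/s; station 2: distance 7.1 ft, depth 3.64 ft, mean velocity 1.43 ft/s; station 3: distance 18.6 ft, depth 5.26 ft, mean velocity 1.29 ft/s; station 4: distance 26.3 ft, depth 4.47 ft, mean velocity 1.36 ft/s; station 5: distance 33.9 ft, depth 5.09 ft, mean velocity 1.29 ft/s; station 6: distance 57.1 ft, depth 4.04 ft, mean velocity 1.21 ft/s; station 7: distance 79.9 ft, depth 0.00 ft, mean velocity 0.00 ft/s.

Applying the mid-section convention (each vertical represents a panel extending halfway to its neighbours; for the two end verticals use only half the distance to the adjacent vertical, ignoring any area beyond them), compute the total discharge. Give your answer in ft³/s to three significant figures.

374 ft³/s

w_2 = (18.6 − 0.0)/2 = 9.3 ft; q_2 = 1.43 × 3.64 × 9.3 = 48.41 ft³/s
w_3 = (26.3 − 7.1)/2 = 9.6 ft; q_3 = 1.29 × 5.26 × 9.6 = 65.14 ft³/s
w_4 = (33.9 − 18.6)/2 = 7.65 ft; q_4 = 1.36 × 4.47 × 7.65 = 46.51 ft³/s
w_5 = (57.1 − 26.3)/2 = 15.4 ft; q_5 = 1.29 × 5.09 × 15.4 = 101.1 ft³/s
w_6 = (79.9 − 33.9)/2 = 23 ft; q_6 = 1.21 × 4.04 × 23 = 112.4 ft³/s
Stations 1, 7 contribute zero (depth or velocity is 0).
Q = Σ qᵢ = 373.6 ft³/s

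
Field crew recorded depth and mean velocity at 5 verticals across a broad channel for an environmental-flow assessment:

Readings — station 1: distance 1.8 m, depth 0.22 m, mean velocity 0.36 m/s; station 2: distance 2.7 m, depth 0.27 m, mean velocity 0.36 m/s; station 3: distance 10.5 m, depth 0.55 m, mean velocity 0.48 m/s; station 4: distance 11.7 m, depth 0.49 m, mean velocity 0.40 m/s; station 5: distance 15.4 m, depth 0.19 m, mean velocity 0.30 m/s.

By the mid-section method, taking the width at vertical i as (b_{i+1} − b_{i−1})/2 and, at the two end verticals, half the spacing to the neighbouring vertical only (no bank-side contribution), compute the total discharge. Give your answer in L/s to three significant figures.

2230 L/s

w_1 = (2.7 − 1.8)/2 = 0.45 m; q_1 = 0.36 × 0.22 × 0.45 = 0.03564 m³/s
w_2 = (10.5 − 1.8)/2 = 4.35 m; q_2 = 0.36 × 0.27 × 4.35 = 0.4228 m³/s
w_3 = (11.7 − 2.7)/2 = 4.5 m; q_3 = 0.48 × 0.55 × 4.5 = 1.188 m³/s
w_4 = (15.4 − 10.5)/2 = 2.45 m; q_4 = 0.40 × 0.49 × 2.45 = 0.4802 m³/s
w_5 = (15.4 − 11.7)/2 = 1.85 m; q_5 = 0.30 × 0.19 × 1.85 = 0.1055 m³/s
Q = Σ qᵢ = 2.232 m³/s
= 2.232 × 1000 = 2232 L/s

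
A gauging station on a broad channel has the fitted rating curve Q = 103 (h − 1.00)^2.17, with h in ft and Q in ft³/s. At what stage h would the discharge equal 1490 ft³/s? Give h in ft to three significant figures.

h − h₀ = (Q/C)^(1/b) = (1490/103)^(1/2.17) = 3.425 ft
h = 1.00 + 3.425 = 4.425 ft

4.43 ft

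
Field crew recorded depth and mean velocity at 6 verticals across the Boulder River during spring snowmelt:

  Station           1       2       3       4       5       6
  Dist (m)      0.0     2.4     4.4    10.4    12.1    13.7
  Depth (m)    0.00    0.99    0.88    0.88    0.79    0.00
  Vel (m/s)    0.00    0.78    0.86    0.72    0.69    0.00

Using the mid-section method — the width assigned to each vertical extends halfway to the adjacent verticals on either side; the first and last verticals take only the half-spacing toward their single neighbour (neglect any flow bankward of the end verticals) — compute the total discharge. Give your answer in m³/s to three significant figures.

8.06 m³/s

w_2 = (4.4 − 0.0)/2 = 2.2 m; q_2 = 0.78 × 0.99 × 2.2 = 1.699 m³/s
w_3 = (10.4 − 2.4)/2 = 4 m; q_3 = 0.86 × 0.88 × 4 = 3.027 m³/s
w_4 = (12.1 − 4.4)/2 = 3.85 m; q_4 = 0.72 × 0.88 × 3.85 = 2.439 m³/s
w_5 = (13.7 − 10.4)/2 = 1.65 m; q_5 = 0.69 × 0.79 × 1.65 = 0.8994 m³/s
Stations 1, 6 contribute zero (depth or velocity is 0).
Q = Σ qᵢ = 8.065 m³/s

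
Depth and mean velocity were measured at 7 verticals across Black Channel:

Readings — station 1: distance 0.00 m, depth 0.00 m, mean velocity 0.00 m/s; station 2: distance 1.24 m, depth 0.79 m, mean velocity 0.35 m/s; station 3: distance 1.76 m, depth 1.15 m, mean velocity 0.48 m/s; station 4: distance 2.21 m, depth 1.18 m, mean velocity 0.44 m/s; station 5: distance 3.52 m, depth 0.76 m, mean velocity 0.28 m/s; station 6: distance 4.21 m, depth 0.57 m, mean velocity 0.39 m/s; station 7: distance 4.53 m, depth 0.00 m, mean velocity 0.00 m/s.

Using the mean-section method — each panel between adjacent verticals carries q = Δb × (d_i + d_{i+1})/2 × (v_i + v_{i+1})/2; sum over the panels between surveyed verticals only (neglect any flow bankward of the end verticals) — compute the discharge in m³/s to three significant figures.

Panel 1-2: Δb = 1.24 m, d̄ = (0.00+0.79)/2 = 0.395, v̄ = (0.00+0.35)/2 = 0.175 → q = 1.24×0.395×0.175 = 0.08572 m³/s
Panel 2-3: Δb = 0.52 m, d̄ = (0.79+1.15)/2 = 0.97, v̄ = (0.35+0.48)/2 = 0.415 → q = 0.52×0.97×0.415 = 0.2093 m³/s
Panel 3-4: Δb = 0.45 m, d̄ = (1.15+1.18)/2 = 1.165, v̄ = (0.48+0.44)/2 = 0.46 → q = 0.45×1.165×0.46 = 0.2412 m³/s
Panel 4-5: Δb = 1.31 m, d̄ = (1.18+0.76)/2 = 0.97, v̄ = (0.44+0.28)/2 = 0.36 → q = 1.31×0.97×0.36 = 0.4575 m³/s
Panel 5-6: Δb = 0.69 m, d̄ = (0.76+0.57)/2 = 0.665, v̄ = (0.28+0.39)/2 = 0.335 → q = 0.69×0.665×0.335 = 0.1537 m³/s
Panel 6-7: Δb = 0.32 m, d̄ = (0.57+0.00)/2 = 0.285, v̄ = (0.39+0.00)/2 = 0.195 → q = 0.32×0.285×0.195 = 0.01778 m³/s
Q = Σ q = 1.165 m³/s

1.17 m³/s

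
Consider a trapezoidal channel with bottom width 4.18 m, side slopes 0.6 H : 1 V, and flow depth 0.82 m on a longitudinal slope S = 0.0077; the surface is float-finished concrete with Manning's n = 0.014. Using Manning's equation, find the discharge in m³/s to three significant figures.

17.6 m³/s

A = (b + z·y)·y = (4.18 + 0.6×0.82)×0.82 = 3.831 m²
P = b + 2y√(1+z²) = 4.18 + 2×0.82×√(1+0.6²) = 6.093 m
R = A/P = 3.831/6.093 = 0.6288 m
Q = (1/n)·A·R^(2/3)·S^(1/2) = (1/0.014) × 3.831 × 0.6288^(2/3) × 0.0077^(1/2) = 17.62 m³/s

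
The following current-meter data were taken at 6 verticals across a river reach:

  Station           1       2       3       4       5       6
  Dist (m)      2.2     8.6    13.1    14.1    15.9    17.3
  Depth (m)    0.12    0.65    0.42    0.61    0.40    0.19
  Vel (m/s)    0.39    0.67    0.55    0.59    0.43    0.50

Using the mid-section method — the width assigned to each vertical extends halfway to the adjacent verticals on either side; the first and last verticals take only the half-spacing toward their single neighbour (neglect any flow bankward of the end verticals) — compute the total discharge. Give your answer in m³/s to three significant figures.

w_1 = (8.6 − 2.2)/2 = 3.2 m; q_1 = 0.39 × 0.12 × 3.2 = 0.1498 m³/s
w_2 = (13.1 − 2.2)/2 = 5.45 m; q_2 = 0.67 × 0.65 × 5.45 = 2.373 m³/s
w_3 = (14.1 − 8.6)/2 = 2.75 m; q_3 = 0.55 × 0.42 × 2.75 = 0.6353 m³/s
w_4 = (15.9 − 13.1)/2 = 1.4 m; q_4 = 0.59 × 0.61 × 1.4 = 0.5039 m³/s
w_5 = (17.3 − 14.1)/2 = 1.6 m; q_5 = 0.43 × 0.40 × 1.6 = 0.2752 m³/s
w_6 = (17.3 − 15.9)/2 = 0.7 m; q_6 = 0.50 × 0.19 × 0.7 = 0.06650 m³/s
Q = Σ qᵢ = 4.004 m³/s

4.00 m³/s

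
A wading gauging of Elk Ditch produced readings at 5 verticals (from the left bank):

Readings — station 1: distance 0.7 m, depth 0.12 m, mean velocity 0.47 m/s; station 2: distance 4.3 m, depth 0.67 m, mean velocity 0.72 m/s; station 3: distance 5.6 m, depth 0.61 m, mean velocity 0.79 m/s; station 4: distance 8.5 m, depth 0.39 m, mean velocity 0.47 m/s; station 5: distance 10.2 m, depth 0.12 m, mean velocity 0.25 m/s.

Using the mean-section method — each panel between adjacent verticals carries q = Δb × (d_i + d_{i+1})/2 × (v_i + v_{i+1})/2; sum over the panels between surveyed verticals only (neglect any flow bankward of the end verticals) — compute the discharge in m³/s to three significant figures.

Panel 1-2: Δb = 3.6 m, d̄ = (0.12+0.67)/2 = 0.395, v̄ = (0.47+0.72)/2 = 0.595 → q = 3.6×0.395×0.595 = 0.8461 m³/s
Panel 2-3: Δb = 1.3 m, d̄ = (0.67+0.61)/2 = 0.64, v̄ = (0.72+0.79)/2 = 0.755 → q = 1.3×0.64×0.755 = 0.6282 m³/s
Panel 3-4: Δb = 2.9 m, d̄ = (0.61+0.39)/2 = 0.5, v̄ = (0.79+0.47)/2 = 0.63 → q = 2.9×0.5×0.63 = 0.9135 m³/s
Panel 4-5: Δb = 1.7 m, d̄ = (0.39+0.12)/2 = 0.255, v̄ = (0.47+0.25)/2 = 0.36 → q = 1.7×0.255×0.36 = 0.1561 m³/s
Q = Σ q = 2.544 m³/s

2.54 m³/s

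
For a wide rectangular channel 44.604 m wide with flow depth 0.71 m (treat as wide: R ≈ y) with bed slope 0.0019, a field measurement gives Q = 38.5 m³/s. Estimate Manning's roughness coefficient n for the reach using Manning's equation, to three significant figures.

A = b·y = 44.604 × 0.71 = 31.67 m²
Wide channel: R ≈ y = 0.71 m
n = (1/Q)·A·R^(2/3)·S^(1/2) = (1/38.5) × 31.67 × 0.7959 × 0.04359 = 0.02854

0.0285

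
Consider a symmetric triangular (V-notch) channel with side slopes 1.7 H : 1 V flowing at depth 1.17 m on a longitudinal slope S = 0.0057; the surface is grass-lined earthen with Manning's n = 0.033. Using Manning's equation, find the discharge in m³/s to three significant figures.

A = z·y² = 1.7×1.17² = 2.327 m²
P = 2y√(1+z²) = 2×1.17×√(1+1.7²) = 4.615 m
R = A/P = 2.327/4.615 = 0.5042 m
Q = (1/n)·A·R^(2/3)·S^(1/2) = (1/0.033) × 2.327 × 0.5042^(2/3) × 0.0057^(1/2) = 3.373 m³/s

3.37 m³/s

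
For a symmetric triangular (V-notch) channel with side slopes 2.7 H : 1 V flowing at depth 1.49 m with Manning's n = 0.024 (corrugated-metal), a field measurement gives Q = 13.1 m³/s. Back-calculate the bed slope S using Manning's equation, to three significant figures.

A = z·y² = 2.7×1.49² = 5.994 m²
P = 2y√(1+z²) = 2×1.49×√(1+2.7²) = 8.580 m
R = A/P = 5.994/8.580 = 0.6986 m
S = (Q·n / (1·A·R^(2/3)))² = (13.1×0.024 / (1×5.994×0.7873))² = 0.004438

0.00444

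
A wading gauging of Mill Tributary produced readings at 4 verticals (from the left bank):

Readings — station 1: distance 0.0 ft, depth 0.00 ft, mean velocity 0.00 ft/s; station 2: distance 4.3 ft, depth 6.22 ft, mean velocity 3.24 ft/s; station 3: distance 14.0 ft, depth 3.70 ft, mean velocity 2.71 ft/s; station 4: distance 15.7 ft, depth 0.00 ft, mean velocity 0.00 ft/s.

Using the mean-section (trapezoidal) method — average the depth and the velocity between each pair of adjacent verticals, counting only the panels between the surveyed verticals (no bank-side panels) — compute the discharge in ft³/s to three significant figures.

169 ft³/s

Panel 1-2: Δb = 4.3 ft, d̄ = (0.00+6.22)/2 = 3.11, v̄ = (0.00+3.24)/2 = 1.62 → q = 4.3×3.11×1.62 = 21.66 ft³/s
Panel 2-3: Δb = 9.7 ft, d̄ = (6.22+3.70)/2 = 4.96, v̄ = (3.24+2.71)/2 = 2.975 → q = 9.7×4.96×2.975 = 143.1 ft³/s
Panel 3-4: Δb = 1.7 ft, d̄ = (3.70+0.00)/2 = 1.85, v̄ = (2.71+0.00)/2 = 1.355 → q = 1.7×1.85×1.355 = 4.261 ft³/s
Q = Σ q = 169.1 ft³/s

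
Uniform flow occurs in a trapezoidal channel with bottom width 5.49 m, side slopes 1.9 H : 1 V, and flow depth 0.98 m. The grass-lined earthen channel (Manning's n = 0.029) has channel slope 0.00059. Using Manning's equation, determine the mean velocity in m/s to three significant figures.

0.687 m/s

A = (b + z·y)·y = (5.49 + 1.9×0.98)×0.98 = 7.205 m²
P = b + 2y√(1+z²) = 5.49 + 2×0.98×√(1+1.9²) = 9.698 m
R = A/P = 7.205/9.698 = 0.7429 m
Q = (1/n)·A·R^(2/3)·S^(1/2) = (1/0.029) × 7.205 × 0.7429^(2/3) × 0.00059^(1/2) = 4.950 m³/s
V = Q/A = 4.950/7.205 = 0.6870 m/s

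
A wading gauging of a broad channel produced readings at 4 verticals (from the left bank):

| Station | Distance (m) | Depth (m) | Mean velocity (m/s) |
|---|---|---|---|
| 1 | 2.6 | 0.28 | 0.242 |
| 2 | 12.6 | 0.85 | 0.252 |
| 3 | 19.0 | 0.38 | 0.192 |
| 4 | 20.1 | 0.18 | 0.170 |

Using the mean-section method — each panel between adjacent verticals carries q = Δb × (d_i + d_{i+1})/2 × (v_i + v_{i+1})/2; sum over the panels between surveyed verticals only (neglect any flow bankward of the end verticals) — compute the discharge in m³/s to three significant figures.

2.33 m³/s

Panel 1-2: Δb = 10 m, d̄ = (0.28+0.85)/2 = 0.565, v̄ = (0.242+0.252)/2 = 0.247 → q = 10×0.565×0.247 = 1.396 m³/s
Panel 2-3: Δb = 6.4 m, d̄ = (0.85+0.38)/2 = 0.615, v̄ = (0.252+0.192)/2 = 0.222 → q = 6.4×0.615×0.222 = 0.8738 m³/s
Panel 3-4: Δb = 1.1 m, d̄ = (0.38+0.18)/2 = 0.28, v̄ = (0.192+0.170)/2 = 0.181 → q = 1.1×0.28×0.181 = 0.05575 m³/s
Q = Σ q = 2.325 m³/s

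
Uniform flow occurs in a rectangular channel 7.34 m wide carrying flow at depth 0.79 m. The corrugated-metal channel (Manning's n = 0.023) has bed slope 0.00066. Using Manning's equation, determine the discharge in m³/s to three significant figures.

4.86 m³/s

A = b·y = 7.34 × 0.79 = 5.799 m²
P = b + 2y = 7.34 + 2×0.79 = 8.920 m
R = A/P = 5.799/8.920 = 0.6501 m
Q = (1/n)·A·R^(2/3)·S^(1/2) = (1/0.023) × 5.799 × 0.6501^(2/3) × 0.00066^(1/2) = 4.860 m³/s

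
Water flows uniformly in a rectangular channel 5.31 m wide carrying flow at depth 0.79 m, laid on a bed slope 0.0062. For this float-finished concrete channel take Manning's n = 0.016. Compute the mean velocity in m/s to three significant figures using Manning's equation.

A = b·y = 5.31 × 0.79 = 4.195 m²
P = b + 2y = 5.31 + 2×0.79 = 6.890 m
R = A/P = 4.195/6.890 = 0.6088 m
Q = (1/n)·A·R^(2/3)·S^(1/2) = (1/0.016) × 4.195 × 0.6088^(2/3) × 0.0062^(1/2) = 14.83 m³/s
V = Q/A = 14.83/4.195 = 3.535 m/s

3.54 m/s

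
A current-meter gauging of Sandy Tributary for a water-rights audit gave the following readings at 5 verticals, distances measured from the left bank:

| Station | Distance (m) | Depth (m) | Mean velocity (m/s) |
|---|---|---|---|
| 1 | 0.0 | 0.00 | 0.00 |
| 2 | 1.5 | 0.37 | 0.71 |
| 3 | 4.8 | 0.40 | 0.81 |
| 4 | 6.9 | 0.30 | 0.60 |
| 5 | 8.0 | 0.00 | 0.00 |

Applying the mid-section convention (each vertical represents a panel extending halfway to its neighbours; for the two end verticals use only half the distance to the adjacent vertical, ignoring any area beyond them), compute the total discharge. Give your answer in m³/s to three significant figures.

1.79 m³/s

w_2 = (4.8 − 0.0)/2 = 2.4 m; q_2 = 0.71 × 0.37 × 2.4 = 0.6305 m³/s
w_3 = (6.9 − 1.5)/2 = 2.7 m; q_3 = 0.81 × 0.40 × 2.7 = 0.8748 m³/s
w_4 = (8.0 − 4.8)/2 = 1.6 m; q_4 = 0.60 × 0.30 × 1.6 = 0.2880 m³/s
Stations 1, 5 contribute zero (depth or velocity is 0).
Q = Σ qᵢ = 1.793 m³/s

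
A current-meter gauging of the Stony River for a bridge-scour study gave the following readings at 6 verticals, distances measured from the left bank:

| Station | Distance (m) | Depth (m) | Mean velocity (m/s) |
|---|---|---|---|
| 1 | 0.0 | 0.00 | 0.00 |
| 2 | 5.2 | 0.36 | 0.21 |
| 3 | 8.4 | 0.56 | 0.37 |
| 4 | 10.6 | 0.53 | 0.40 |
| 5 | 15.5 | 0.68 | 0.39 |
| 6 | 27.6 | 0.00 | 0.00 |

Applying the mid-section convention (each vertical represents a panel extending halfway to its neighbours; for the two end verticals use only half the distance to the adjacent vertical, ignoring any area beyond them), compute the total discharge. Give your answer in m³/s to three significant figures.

w_2 = (8.4 − 0.0)/2 = 4.2 m; q_2 = 0.21 × 0.36 × 4.2 = 0.3175 m³/s
w_3 = (10.6 − 5.2)/2 = 2.7 m; q_3 = 0.37 × 0.56 × 2.7 = 0.5594 m³/s
w_4 = (15.5 − 8.4)/2 = 3.55 m; q_4 = 0.40 × 0.53 × 3.55 = 0.7526 m³/s
w_5 = (27.6 − 10.6)/2 = 8.5 m; q_5 = 0.39 × 0.68 × 8.5 = 2.254 m³/s
Stations 1, 6 contribute zero (depth or velocity is 0).
Q = Σ qᵢ = 3.884 m³/s

3.88 m³/s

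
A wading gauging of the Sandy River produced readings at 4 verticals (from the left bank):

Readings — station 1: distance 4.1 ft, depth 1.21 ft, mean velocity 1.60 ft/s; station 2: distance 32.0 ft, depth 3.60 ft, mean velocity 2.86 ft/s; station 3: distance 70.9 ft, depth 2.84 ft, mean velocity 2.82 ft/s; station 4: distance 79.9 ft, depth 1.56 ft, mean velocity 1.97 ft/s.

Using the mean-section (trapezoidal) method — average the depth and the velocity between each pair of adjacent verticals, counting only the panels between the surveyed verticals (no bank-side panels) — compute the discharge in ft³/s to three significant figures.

Panel 1-2: Δb = 27.9 ft, d̄ = (1.21+3.60)/2 = 2.405, v̄ = (1.60+2.86)/2 = 2.23 → q = 27.9×2.405×2.23 = 149.6 ft³/s
Panel 2-3: Δb = 38.9 ft, d̄ = (3.60+2.84)/2 = 3.22, v̄ = (2.86+2.82)/2 = 2.84 → q = 38.9×3.22×2.84 = 355.7 ft³/s
Panel 3-4: Δb = 9 ft, d̄ = (2.84+1.56)/2 = 2.2, v̄ = (2.82+1.97)/2 = 2.395 → q = 9×2.2×2.395 = 47.42 ft³/s
Q = Σ q = 552.8 ft³/s

553 ft³/s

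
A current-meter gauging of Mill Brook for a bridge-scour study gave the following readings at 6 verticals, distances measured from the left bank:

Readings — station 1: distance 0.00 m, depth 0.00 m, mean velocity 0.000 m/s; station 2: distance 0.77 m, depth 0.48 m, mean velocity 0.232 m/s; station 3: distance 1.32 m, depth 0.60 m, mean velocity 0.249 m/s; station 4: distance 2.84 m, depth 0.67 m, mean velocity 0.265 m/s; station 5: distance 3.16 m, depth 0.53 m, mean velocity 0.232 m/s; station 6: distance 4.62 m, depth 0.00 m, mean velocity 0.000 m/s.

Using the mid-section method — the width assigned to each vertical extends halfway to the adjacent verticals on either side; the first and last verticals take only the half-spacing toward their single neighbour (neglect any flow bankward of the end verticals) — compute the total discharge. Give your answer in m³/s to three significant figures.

0.501 m³/s

w_2 = (1.32 − 0.00)/2 = 0.66 m; q_2 = 0.232 × 0.48 × 0.66 = 0.07350 m³/s
w_3 = (2.84 − 0.77)/2 = 1.035 m; q_3 = 0.249 × 0.60 × 1.035 = 0.1546 m³/s
w_4 = (3.16 − 1.32)/2 = 0.92 m; q_4 = 0.265 × 0.67 × 0.92 = 0.1633 m³/s
w_5 = (4.62 − 2.84)/2 = 0.89 m; q_5 = 0.232 × 0.53 × 0.89 = 0.1094 m³/s
Stations 1, 6 contribute zero (depth or velocity is 0).
Q = Σ qᵢ = 0.5009 m³/s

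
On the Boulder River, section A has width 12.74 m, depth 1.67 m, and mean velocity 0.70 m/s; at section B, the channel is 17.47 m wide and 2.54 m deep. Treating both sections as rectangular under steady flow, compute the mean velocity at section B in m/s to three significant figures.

Q = A₁V₁ = (12.74×1.67) × 0.70 = 14.89 m³/s
A₂ = 17.47 × 2.54 = 44.37 m²
V₂ = Q/A₂ = 14.89/44.37 = 0.3356 m/s

0.336 m/s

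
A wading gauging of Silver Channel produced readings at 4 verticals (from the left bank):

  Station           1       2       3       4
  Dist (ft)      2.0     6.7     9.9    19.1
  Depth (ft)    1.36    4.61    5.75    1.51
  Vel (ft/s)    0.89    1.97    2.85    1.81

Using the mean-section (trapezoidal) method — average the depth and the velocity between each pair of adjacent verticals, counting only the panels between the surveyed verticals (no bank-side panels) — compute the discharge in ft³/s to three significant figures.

Panel 1-2: Δb = 4.7 ft, d̄ = (1.36+4.61)/2 = 2.985, v̄ = (0.89+1.97)/2 = 1.43 → q = 4.7×2.985×1.43 = 20.06 ft³/s
Panel 2-3: Δb = 3.2 ft, d̄ = (4.61+5.75)/2 = 5.18, v̄ = (1.97+2.85)/2 = 2.41 → q = 3.2×5.18×2.41 = 39.95 ft³/s
Panel 3-4: Δb = 9.2 ft, d̄ = (5.75+1.51)/2 = 3.63, v̄ = (2.85+1.81)/2 = 2.33 → q = 9.2×3.63×2.33 = 77.81 ft³/s
Q = Σ q = 137.8 ft³/s

138 ft³/s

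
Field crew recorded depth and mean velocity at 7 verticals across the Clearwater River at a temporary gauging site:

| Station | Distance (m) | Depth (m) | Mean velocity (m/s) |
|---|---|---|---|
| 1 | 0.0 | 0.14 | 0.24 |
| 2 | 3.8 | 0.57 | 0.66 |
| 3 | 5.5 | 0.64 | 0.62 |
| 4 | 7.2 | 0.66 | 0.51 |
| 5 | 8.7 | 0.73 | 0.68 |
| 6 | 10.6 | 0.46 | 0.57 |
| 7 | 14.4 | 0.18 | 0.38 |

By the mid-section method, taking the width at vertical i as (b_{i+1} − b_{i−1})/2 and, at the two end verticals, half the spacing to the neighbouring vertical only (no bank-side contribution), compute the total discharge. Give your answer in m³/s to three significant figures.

w_1 = (3.8 − 0.0)/2 = 1.9 m; q_1 = 0.24 × 0.14 × 1.9 = 0.06384 m³/s
w_2 = (5.5 − 0.0)/2 = 2.75 m; q_2 = 0.66 × 0.57 × 2.75 = 1.035 m³/s
w_3 = (7.2 − 3.8)/2 = 1.7 m; q_3 = 0.62 × 0.64 × 1.7 = 0.6746 m³/s
w_4 = (8.7 − 5.5)/2 = 1.6 m; q_4 = 0.51 × 0.66 × 1.6 = 0.5386 m³/s
w_5 = (10.6 − 7.2)/2 = 1.7 m; q_5 = 0.68 × 0.73 × 1.7 = 0.8439 m³/s
w_6 = (14.4 − 8.7)/2 = 2.85 m; q_6 = 0.57 × 0.46 × 2.85 = 0.7473 m³/s
w_7 = (14.4 − 10.6)/2 = 1.9 m; q_7 = 0.38 × 0.18 × 1.9 = 0.1300 m³/s
Q = Σ qᵢ = 4.033 m³/s

4.03 m³/s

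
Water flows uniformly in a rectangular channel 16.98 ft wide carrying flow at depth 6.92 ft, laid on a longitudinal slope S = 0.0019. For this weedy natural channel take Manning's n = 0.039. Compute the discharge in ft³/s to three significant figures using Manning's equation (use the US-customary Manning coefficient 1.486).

476 ft³/s

A = b·y = 16.98 × 6.92 = 117.5 ft²
P = b + 2y = 16.98 + 2×6.92 = 30.82 ft
R = A/P = 117.5/30.82 = 3.813 ft
Q = (1.486/n)·A·R^(2/3)·S^(1/2) = (1.486/0.039) × 117.5 × 3.813^(2/3) × 0.0019^(1/2) = 476.3 ft³/s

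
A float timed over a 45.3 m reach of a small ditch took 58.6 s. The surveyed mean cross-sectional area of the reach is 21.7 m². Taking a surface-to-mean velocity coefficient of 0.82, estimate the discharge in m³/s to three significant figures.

v_surface = L / t̄ = 45.3 / 58.6 = 0.7730 m/s
v_mean = 0.82 × 0.7730 = 0.6339 m/s
Q = A × v_mean = 21.7 × 0.6339 = 13.76 m³/s

13.8 m³/s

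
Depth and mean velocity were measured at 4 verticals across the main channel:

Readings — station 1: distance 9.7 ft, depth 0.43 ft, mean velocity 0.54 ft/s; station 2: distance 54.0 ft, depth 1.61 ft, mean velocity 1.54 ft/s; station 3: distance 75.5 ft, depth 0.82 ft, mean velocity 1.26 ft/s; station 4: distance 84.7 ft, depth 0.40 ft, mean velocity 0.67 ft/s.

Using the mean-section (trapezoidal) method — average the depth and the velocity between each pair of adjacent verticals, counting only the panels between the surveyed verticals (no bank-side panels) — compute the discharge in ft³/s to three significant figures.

89.0 ft³/s

Panel 1-2: Δb = 44.3 ft, d̄ = (0.43+1.61)/2 = 1.02, v̄ = (0.54+1.54)/2 = 1.04 → q = 44.3×1.02×1.04 = 46.99 ft³/s
Panel 2-3: Δb = 21.5 ft, d̄ = (1.61+0.82)/2 = 1.215, v̄ = (1.54+1.26)/2 = 1.4 → q = 21.5×1.215×1.4 = 36.57 ft³/s
Panel 3-4: Δb = 9.2 ft, d̄ = (0.82+0.40)/2 = 0.61, v̄ = (1.26+0.67)/2 = 0.965 → q = 9.2×0.61×0.965 = 5.416 ft³/s
Q = Σ q = 88.98 ft³/s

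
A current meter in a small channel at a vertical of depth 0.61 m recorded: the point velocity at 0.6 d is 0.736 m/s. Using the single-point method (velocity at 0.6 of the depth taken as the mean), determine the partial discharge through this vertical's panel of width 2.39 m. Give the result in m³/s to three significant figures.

v̄ = v₀.₆ = 0.736 m/s
q = v̄ × d × w = 0.7360 × 0.61 × 2.39 = 1.073 m³/s

1.07 m³/s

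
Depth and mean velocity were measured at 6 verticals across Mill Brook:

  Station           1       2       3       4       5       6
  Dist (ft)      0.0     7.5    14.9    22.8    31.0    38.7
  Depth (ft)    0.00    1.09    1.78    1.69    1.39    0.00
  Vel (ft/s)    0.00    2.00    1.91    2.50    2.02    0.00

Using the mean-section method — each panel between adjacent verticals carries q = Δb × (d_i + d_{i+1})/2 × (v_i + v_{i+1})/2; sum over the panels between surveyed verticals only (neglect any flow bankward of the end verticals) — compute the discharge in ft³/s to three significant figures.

89.0 ft³/s

Panel 1-2: Δb = 7.5 ft, d̄ = (0.00+1.09)/2 = 0.545, v̄ = (0.00+2.00)/2 = 1 → q = 7.5×0.545×1 = 4.088 ft³/s
Panel 2-3: Δb = 7.4 ft, d̄ = (1.09+1.78)/2 = 1.435, v̄ = (2.00+1.91)/2 = 1.955 → q = 7.4×1.435×1.955 = 20.76 ft³/s
Panel 3-4: Δb = 7.9 ft, d̄ = (1.78+1.69)/2 = 1.735, v̄ = (1.91+2.50)/2 = 2.205 → q = 7.9×1.735×2.205 = 30.22 ft³/s
Panel 4-5: Δb = 8.2 ft, d̄ = (1.69+1.39)/2 = 1.54, v̄ = (2.50+2.02)/2 = 2.26 → q = 8.2×1.54×2.26 = 28.54 ft³/s
Panel 5-6: Δb = 7.7 ft, d̄ = (1.39+0.00)/2 = 0.695, v̄ = (2.02+0.00)/2 = 1.01 → q = 7.7×0.695×1.01 = 5.405 ft³/s
Q = Σ q = 89.01 ft³/s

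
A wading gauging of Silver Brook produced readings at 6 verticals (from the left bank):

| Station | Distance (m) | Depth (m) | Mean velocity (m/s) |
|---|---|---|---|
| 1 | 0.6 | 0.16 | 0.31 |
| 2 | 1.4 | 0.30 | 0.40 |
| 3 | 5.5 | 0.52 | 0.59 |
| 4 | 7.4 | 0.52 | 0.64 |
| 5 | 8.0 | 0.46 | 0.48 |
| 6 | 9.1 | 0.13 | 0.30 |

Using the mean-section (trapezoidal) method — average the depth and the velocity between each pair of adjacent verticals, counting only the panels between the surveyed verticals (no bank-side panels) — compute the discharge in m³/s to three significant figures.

1.80 m³/s

Panel 1-2: Δb = 0.8 m, d̄ = (0.16+0.30)/2 = 0.23, v̄ = (0.31+0.40)/2 = 0.355 → q = 0.8×0.23×0.355 = 0.06532 m³/s
Panel 2-3: Δb = 4.1 m, d̄ = (0.30+0.52)/2 = 0.41, v̄ = (0.40+0.59)/2 = 0.495 → q = 4.1×0.41×0.495 = 0.8321 m³/s
Panel 3-4: Δb = 1.9 m, d̄ = (0.52+0.52)/2 = 0.52, v̄ = (0.59+0.64)/2 = 0.615 → q = 1.9×0.52×0.615 = 0.6076 m³/s
Panel 4-5: Δb = 0.6 m, d̄ = (0.52+0.46)/2 = 0.49, v̄ = (0.64+0.48)/2 = 0.56 → q = 0.6×0.49×0.56 = 0.1646 m³/s
Panel 5-6: Δb = 1.1 m, d̄ = (0.46+0.13)/2 = 0.295, v̄ = (0.48+0.30)/2 = 0.39 → q = 1.1×0.295×0.39 = 0.1266 m³/s
Q = Σ q = 1.796 m³/s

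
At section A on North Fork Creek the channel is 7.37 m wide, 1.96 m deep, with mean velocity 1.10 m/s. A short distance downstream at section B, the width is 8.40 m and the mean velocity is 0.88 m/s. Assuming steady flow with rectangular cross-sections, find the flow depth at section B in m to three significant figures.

2.15 m

Q = A₁V₁ = (7.37×1.96) × 1.10 = 15.89 m³/s
d₂ = Q/(b₂ V₂) = 15.89/(8.40×0.88) = 2.150 m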